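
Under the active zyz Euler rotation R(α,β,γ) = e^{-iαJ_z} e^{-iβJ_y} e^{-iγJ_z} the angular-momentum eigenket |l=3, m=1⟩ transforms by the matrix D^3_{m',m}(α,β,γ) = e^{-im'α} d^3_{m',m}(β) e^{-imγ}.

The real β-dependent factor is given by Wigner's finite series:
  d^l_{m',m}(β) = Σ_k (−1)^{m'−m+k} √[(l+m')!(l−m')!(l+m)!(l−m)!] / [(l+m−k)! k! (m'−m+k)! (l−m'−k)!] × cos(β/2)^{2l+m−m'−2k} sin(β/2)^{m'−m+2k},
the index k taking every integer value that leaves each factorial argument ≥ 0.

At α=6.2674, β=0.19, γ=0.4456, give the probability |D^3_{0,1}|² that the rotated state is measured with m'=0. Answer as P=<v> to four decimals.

First d^3_{0,1}(β=0.19), then the phase factors e^{-i(0)α} and e^{-i(1)γ}:
With c≡cos(β/2)=0.995491 and s≡sin(β/2)=0.094857, N=[6·6·24·2]^{1/2}=41.569219
k: max(0,(1)−(0))=1 … min(3+(1),3−(0))=3
  k=1: (−1)^0·41.5692/(12)·0.9955^5·0.0949^1 = +0.321253
  k=2: (−1)^1·41.5692/(4)·0.9955^3·0.0949^3 = -0.008751
  k=3: (−1)^2·41.5692/(12)·0.9955^1·0.0949^5 = +0.000026
d^3_{0,1}(0.19) = +0.321253 -0.008751 +0.000026 = +0.312529
|D^3_{0,1}|² = |d^3_{0,1}(β)|² = (+0.312529)² = 0.097674 (the z-rotation phases have unit modulus)

P=0.0977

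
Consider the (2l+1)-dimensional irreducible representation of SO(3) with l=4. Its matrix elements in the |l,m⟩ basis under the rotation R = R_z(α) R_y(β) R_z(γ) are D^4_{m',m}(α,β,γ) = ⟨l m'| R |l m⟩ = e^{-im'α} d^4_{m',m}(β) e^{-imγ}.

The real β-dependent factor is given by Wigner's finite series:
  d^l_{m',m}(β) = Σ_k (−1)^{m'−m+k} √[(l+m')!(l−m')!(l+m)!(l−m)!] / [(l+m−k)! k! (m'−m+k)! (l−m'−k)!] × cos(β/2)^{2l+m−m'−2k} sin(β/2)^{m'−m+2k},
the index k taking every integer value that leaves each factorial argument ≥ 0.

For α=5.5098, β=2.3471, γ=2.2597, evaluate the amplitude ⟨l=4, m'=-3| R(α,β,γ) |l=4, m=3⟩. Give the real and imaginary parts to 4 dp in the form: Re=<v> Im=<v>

Split into d^4_{-3,3}(β=2.3471) × two z-phases.
With c≡cos(β/2)=0.386881 and s≡sin(β/2)=0.922130, N=[1·5040·5040·1]^{1/2}=5040.000000
The bounds max(0,m−m')=6 and min(l+m,l−m')=7 give 2 terms
  k=6: (−1)^0·5040.0000/(720)·0.3869^2·0.9221^6 = +0.644176
  k=7: (−1)^1·5040.0000/(5040)·0.3869^0·0.9221^8 = -0.522801
d^4_{-3,3}(2.3471) = +0.644176 -0.522801 = +0.121374
Attach z-rotation phases: D = e^{-i(-3)(5.5098)}·(+0.121374)·e^{-i(3)(2.2597)} = -0.115000-0.038816i

Re=-0.1150 Im=-0.0388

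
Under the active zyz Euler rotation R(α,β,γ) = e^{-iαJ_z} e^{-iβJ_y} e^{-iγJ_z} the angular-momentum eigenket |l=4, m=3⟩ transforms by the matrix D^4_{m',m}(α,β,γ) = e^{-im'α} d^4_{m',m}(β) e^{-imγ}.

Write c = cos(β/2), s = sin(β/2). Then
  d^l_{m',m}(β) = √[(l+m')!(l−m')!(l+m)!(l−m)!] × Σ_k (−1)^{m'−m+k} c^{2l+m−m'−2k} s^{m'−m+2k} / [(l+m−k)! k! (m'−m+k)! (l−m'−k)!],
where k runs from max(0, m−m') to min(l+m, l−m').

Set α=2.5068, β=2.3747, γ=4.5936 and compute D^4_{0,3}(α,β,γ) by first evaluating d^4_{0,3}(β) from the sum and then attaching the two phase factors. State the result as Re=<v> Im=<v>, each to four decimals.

D^4_{0,3}(2.5068,2.3747,4.5936) = e^{-i·0·2.5068}·d^4_{0,3}(2.3747)·e^{-i·3·4.5936}. Compute d first:
With c≡cos(β/2)=0.374119 and s≡sin(β/2)=0.927381, N=[24·24·5040·1]^{1/2}=1703.830978
k∈{3,4} keeps every argument non-negative
  k=3: (−1)^0·1703.8310/(144)·0.3741^5·0.9274^3 = +0.069165
  k=4: (−1)^1·1703.8310/(144)·0.3741^3·0.9274^5 = -0.424994
d^4_{0,3}(2.3747) = +0.069165 -0.424994 = -0.355829
Phases: e^{-i·(0)·2.5068}=+1.000000+0.000000i, e^{-i·(3)·4.5936}=+0.348872-0.937170i ⇒ D=-0.124139+0.333473i

Re=-0.1241 Im=0.3335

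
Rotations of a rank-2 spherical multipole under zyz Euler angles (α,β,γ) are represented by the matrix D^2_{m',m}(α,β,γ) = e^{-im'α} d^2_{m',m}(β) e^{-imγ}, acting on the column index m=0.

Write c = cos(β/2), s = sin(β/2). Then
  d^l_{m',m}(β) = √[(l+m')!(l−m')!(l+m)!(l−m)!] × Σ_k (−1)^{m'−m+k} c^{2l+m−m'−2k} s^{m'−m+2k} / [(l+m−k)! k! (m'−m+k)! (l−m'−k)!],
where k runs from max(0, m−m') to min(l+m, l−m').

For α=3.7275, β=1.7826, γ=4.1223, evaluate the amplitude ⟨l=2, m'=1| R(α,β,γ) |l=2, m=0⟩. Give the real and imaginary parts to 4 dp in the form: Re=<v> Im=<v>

Re=-0.2097 Im=0.1392

Split into d^2_{1,0}(β=1.7826) × two z-phases.
c=cos(1.7826/2)=0.628401, s=sin(1.7826/2)=0.777889; N=√[6·1·2·2]=4.898979
Admissible k: 0..1 (factorial args all ≥0)
  k=0: (−1)^1·4.8990/(2)·0.6284^3·0.7779^1 = -0.472830
  k=1: (−1)^2·4.8990/(2)·0.6284^1·0.7779^3 = +0.724546
d^2_{1,0}(1.7826) = -0.472830 +0.724546 = +0.251717
Attach z-rotation phases: D = e^{-i(1)(3.7275)}·(+0.251717)·e^{-i(0)(4.1223)} = -0.209733+0.139188i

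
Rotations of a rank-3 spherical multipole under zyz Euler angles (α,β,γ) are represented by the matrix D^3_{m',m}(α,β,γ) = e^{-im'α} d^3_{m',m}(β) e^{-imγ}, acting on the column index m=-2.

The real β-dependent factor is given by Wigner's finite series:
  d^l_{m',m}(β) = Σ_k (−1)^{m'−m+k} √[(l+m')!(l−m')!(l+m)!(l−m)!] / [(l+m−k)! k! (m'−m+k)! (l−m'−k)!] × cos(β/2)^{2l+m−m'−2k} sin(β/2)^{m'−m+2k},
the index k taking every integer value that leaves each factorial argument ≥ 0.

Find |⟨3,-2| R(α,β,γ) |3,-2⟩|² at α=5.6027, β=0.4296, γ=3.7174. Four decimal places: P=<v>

P=0.4393

D^3_{-2,-2}(5.6027,0.4296,3.7174) = e^{-i·-2·5.6027}·d^3_{-2,-2}(0.4296)·e^{-i·-2·3.7174}. Compute d first:
With c≡cos(β/2)=0.977019 and s≡sin(β/2)=0.213152, N=[1·120·1·120]^{1/2}=120.000000
k: max(0,(-2)−(-2))=0 … min(3+(-2),3−(-2))=1
  k=0: (−1)^0·120.0000/(120)·0.9770^6·0.2132^0 = +0.869798
  k=1: (−1)^1·120.0000/(24)·0.9770^4·0.2132^2 = -0.206996
d^3_{-2,-2}(0.4296) = +0.869798 -0.206996 = +0.662802
|D^3_{-2,-2}|² = |d^3_{-2,-2}(β)|² = (+0.662802)² = 0.439306 (the z-rotation phases have unit modulus)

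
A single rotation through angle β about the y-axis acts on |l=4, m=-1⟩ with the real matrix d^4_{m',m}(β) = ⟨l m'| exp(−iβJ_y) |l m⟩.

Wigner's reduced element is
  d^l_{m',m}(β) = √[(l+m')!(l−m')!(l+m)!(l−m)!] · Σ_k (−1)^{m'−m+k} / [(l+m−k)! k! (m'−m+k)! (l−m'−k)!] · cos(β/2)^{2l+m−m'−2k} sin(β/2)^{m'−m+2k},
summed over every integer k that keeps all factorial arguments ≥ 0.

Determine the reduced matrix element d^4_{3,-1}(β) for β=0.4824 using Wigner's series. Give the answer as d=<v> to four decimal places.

d^4_{3,-1}(β=0.4824) via Wigner's sum:
With c≡cos(β/2)=0.971052 and s≡sin(β/2)=0.238868, N=[5040·1·6·120]^{1/2}=1904.940944
k∈{0,1} keeps every argument non-negative
  k=0: (−1)^4·1904.9409/(144)·0.9711^4·0.2389^4 = +0.038293
  k=1: (−1)^5·1904.9409/(240)·0.9711^2·0.2389^6 = -0.001390
d^4_{3,-1}(0.4824) = +0.038293 -0.001390 = +0.036903

d=0.0369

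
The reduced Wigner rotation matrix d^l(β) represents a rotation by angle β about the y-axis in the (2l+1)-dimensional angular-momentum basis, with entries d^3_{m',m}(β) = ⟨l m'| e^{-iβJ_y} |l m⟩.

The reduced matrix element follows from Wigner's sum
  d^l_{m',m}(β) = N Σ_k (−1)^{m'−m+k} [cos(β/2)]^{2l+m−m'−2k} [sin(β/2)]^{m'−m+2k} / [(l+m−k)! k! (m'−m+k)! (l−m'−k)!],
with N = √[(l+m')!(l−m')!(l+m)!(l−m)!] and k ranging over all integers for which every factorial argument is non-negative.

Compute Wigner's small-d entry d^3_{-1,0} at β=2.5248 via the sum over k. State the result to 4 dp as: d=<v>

d=0.5829

d^3_{-1,0}(β=2.5248) via Wigner's sum:
With c≡cos(β/2)=0.303531 and s≡sin(β/2)=0.952822, N=[2·24·6·6]^{1/2}=41.569219
Admissible k: 1..3 (factorial args all ≥0)
  k=1: (−1)^0·41.5692/(12)·0.3035^5·0.9528^1 = +0.008504
  k=2: (−1)^1·41.5692/(4)·0.3035^3·0.9528^3 = -0.251395
  k=3: (−1)^2·41.5692/(12)·0.3035^1·0.9528^5 = +0.825756
d^3_{-1,0}(2.5248) = +0.008504 -0.251395 +0.825756 = +0.582865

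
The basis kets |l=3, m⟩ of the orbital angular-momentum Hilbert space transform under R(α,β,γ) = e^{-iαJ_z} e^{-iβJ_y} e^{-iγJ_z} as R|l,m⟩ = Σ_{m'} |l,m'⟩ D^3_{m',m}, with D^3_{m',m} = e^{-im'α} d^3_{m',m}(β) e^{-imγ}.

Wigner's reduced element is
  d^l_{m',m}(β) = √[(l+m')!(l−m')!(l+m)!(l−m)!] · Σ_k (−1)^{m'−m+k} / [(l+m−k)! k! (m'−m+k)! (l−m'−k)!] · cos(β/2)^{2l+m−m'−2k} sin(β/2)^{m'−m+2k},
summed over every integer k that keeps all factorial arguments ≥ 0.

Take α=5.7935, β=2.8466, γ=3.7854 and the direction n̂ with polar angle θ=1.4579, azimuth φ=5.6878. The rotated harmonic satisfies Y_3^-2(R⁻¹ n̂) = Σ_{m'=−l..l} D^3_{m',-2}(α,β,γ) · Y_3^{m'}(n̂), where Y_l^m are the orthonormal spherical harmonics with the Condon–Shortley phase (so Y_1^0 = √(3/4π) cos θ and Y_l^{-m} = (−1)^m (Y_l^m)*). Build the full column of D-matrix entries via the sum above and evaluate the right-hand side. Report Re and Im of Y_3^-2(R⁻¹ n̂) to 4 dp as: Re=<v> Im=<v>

Re=0.0846 Im=0.1561

Need the full column D^3_{m',-2} for m'=−3..3 at α=5.7935, β=2.8466, γ=3.7854.
cos(β/2)=0.146962, sin(β/2)=0.989142
d^3_{-3,-2}: single k=1 term ⇒ +0.000166;  D = +0.000163-0.000030i
d^3_{-2,-2}: k∈[0..1] ⇒ +0.000010 -0.002282 = -0.002272;  D = -0.002165-0.000689i
d^3_{-1,-2}: k∈[0..1] ⇒ -0.000214 +0.019428 = +0.019213;  D = +0.013415+0.013755i
d^3_{0,-2}: k∈[0..1] ⇒ +0.002500 -0.113242 = -0.110742;  D = -0.030943-0.106331i
d^3_{1,-2}: k∈[0..1] ⇒ -0.019428 +0.440047 = +0.420619;  D = -0.086243+0.411682i
d^3_{2,-2}: k∈[0..1] ⇒ +0.103375 -0.936596 = -0.833221;  D = +0.534343-0.639323i
d^3_{3,-2}: single k=0 term ⇒ -0.340859;  D = +0.315917-0.127988i
Y_3^{m'}(θ=1.4579,φ=5.6878) and Σ D·Y over m':
  (+0.0002-0.0000i)·(-0.0875+0.3999i)  (-0.0022-0.0007i)·(+0.0422+0.1056i)  (+0.0134+0.0138i)·(-0.2490-0.1687i)  (-0.0309-0.1063i)·(-0.1235+0.0000i)  (-0.0862+0.4117i)·(+0.2490-0.1687i)  (+0.5343-0.6393i)·(+0.0422-0.1056i)  (+0.3159-0.1280i)·(+0.0875+0.3999i)
Y_3^-2(R⁻¹ n̂) = +0.084593+0.156065i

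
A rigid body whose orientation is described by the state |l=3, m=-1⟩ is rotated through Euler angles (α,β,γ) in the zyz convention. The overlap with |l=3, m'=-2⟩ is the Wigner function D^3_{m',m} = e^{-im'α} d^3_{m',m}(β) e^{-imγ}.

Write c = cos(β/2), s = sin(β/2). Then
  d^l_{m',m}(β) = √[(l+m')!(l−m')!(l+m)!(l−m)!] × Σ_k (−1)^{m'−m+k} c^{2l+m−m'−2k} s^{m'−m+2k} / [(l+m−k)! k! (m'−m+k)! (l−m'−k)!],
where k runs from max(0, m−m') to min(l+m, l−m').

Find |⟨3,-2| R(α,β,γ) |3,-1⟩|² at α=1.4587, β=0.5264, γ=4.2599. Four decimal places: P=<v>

First d^3_{-2,-1}(β=0.5264), then the phase factors e^{-i(-2)α} and e^{-i(-1)γ}:
c=cos(0.5264/2)=0.965562, s=sin(0.5264/2)=0.260172; N=√[1·120·2·24]=75.894664
k∈{1,2} keeps every argument non-negative
  k=1: (−1)^0·75.8947/(24)·0.9656^5·0.2602^1 = +0.690497
  k=2: (−1)^1·75.8947/(12)·0.9656^3·0.2602^3 = -0.100265
d^3_{-2,-1}(0.5264) = +0.690497 -0.100265 = +0.590231
|D^3_{-2,-1}|² = |d^3_{-2,-1}(β)|² = (+0.590231)² = 0.348373 (the z-rotation phases have unit modulus)

P=0.3484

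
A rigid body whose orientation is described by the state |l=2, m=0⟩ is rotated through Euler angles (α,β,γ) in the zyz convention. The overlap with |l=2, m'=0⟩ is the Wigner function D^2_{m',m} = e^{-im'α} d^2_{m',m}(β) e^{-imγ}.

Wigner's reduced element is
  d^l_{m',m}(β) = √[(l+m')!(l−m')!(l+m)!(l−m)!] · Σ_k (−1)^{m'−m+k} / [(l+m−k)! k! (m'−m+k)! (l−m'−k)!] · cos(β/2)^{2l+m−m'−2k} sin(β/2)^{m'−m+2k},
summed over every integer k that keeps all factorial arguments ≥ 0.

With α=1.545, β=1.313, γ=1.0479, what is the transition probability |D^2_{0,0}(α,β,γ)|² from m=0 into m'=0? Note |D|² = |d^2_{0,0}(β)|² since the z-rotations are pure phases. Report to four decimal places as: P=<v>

P=0.1620

First d^2_{0,0}(β=1.313), then the phase factors e^{-i(0)α} and e^{-i(0)γ}:
Half-angle: c=0.792133, s=0.610348. N=√(2·2·2·2)=4.000000
Admissible k: 0..2 (factorial args all ≥0)
  k=0: (−1)^0·4.0000/(4)·0.7921^4·0.6103^0 = +0.393725
  k=1: (−1)^1·4.0000/(1)·0.7921^2·0.6103^2 = -0.935000
  k=2: (−1)^2·4.0000/(4)·0.7921^0·0.6103^4 = +0.138775
d^2_{0,0}(1.313) = +0.393725 -0.935000 +0.138775 = -0.402501
|D^2_{0,0}|² = |d^2_{0,0}(β)|² = (-0.402501)² = 0.162007 (the z-rotation phases have unit modulus)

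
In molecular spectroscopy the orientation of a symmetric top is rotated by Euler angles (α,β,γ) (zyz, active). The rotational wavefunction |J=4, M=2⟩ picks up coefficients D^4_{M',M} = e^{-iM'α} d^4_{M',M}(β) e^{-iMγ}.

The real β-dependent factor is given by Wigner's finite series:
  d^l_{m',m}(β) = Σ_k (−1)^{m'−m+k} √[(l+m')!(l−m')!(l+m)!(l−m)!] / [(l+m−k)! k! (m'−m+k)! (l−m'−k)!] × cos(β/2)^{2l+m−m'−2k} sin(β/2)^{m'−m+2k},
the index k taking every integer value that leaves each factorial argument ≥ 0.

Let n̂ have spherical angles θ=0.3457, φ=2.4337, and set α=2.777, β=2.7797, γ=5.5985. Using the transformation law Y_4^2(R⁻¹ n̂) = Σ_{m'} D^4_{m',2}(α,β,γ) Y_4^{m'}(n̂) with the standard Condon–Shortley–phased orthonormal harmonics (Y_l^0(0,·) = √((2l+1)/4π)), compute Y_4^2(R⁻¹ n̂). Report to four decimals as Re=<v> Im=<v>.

Need the full column D^4_{m',2} for m'=−4..4 at α=2.777, β=2.7797, γ=5.5985.
cos(β/2)=0.179961, sin(β/2)=0.983674
d^4_{-4,2}: single k=6 term ⇒ +0.155253;  D = +0.154639-0.013799i
d^4_{-3,2}: k∈[5..6] ⇒ +0.060252 -0.600066 = -0.539814;  D = +0.519444+0.146893i
d^4_{-2,2}: k∈[4..6] ⇒ +0.014730 -0.352081 +0.876615 = +0.539264;  D = +0.432482+0.322126i
d^4_{-1,2}: k∈[3..5] ⇒ +0.002541 -0.113866 +0.680411 = +0.569086;  D = -0.305187-0.480333i
d^4_{0,2}: k∈[2..4] ⇒ +0.000312 -0.024843 +0.278344 = +0.253813;  D = +0.050780+0.248682i
d^4_{1,2}: k∈[1..3] ⇒ +0.000026 -0.003811 +0.075911 = +0.072125;  D = +0.011716-0.071167i
d^4_{2,2}: k∈[0..2] ⇒ +0.000001 -0.000394 +0.014730 = +0.014337;  D = -0.007220+0.012386i
d^4_{3,2}: k∈[0..1] ⇒ -0.000022 +0.002017 = +0.001994;  D = +0.001553-0.001251i
d^4_{4,2}: single k=0 term ⇒ +0.000174;  D = -0.000165+0.000054i
Y_4^{m'}(θ=0.3457,φ=2.4337) and Σ D·Y over m':
  (+0.1546-0.0138i)·(-0.0056+0.0018i)  (+0.5194+0.1469i)·(+0.0241-0.0390i)  (+0.4325+0.3221i)·(+0.0308+0.1972i)  (-0.3052-0.4803i)·(-0.3662-0.3135i)  (+0.0508+0.2487i)·(+0.4092+0.0000i)  (+0.0117-0.0712i)·(+0.3662-0.3135i)  (-0.0072+0.0124i)·(+0.0308-0.1972i)  (+0.0016-0.0013i)·(-0.0241-0.0390i)  (-0.0002+0.0001i)·(-0.0056-0.0018i)
Y_4^2(R⁻¹ n̂) = -0.066697+0.424233i

Re=-0.0667 Im=0.4242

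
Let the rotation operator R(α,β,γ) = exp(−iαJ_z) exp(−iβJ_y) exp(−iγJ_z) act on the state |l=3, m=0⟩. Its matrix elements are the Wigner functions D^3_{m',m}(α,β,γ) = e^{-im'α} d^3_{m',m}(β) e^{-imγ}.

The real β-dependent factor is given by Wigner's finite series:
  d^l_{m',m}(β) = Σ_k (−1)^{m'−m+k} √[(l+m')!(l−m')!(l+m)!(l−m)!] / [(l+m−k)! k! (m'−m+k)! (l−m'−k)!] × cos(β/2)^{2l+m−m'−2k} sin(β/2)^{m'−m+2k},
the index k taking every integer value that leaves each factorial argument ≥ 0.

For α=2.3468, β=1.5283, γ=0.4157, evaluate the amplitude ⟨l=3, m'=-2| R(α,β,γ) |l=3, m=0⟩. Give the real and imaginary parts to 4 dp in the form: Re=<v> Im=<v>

Re=-0.0011 Im=-0.0581

First d^3_{-2,0}(β=1.5283), then the phase factors e^{-i(-2)α} and e^{-i(0)γ}:
c=cos(1.5283/2)=0.721971, s=sin(1.5283/2)=0.691924; N=√[1·120·6·6]=65.726707
The bounds max(0,m−m')=2 and min(l+m,l−m')=3 give 2 terms
  k=2: (−1)^0·65.7267/(12)·0.7220^4·0.6919^2 = +0.712451
  k=3: (−1)^1·65.7267/(12)·0.7220^2·0.6919^4 = -0.654384
d^3_{-2,0}(1.5283) = +0.712451 -0.654384 = +0.058068
Attach z-rotation phases: D = e^{-i(-2)(2.3468)}·(+0.058068)·e^{-i(0)(0.4157)} = -0.001091-0.058058i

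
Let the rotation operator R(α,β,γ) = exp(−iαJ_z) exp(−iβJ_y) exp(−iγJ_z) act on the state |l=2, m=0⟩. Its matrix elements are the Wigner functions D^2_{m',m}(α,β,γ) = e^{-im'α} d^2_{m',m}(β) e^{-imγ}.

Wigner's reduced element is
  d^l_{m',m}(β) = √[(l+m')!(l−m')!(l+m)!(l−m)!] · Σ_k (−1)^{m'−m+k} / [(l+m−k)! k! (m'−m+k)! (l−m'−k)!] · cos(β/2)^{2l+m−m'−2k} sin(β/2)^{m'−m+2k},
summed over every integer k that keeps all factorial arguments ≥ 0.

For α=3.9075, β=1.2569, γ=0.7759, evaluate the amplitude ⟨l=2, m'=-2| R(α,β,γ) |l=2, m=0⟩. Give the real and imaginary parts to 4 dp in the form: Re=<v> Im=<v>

First d^2_{-2,0}(β=1.2569), then the phase factors e^{-i(-2)α} and e^{-i(0)γ}:
With c≡cos(β/2)=0.808940 and s≡sin(β/2)=0.587892, N=[1·24·2·2]^{1/2}=9.797959
k: max(0,(0)−(-2))=2 … min(2+(0),2−(-2))=2
  k=2: (−1)^0·9.7980/(4)·0.8089^2·0.5879^2 = +0.553991
d^2_{-2,0}(1.2569) = +0.553991
Attach z-rotation phases: D = e^{-i(-2)(3.9075)}·(+0.553991)·e^{-i(0)(0.7759)} = +0.021590+0.553570i

Re=0.0216 Im=0.5536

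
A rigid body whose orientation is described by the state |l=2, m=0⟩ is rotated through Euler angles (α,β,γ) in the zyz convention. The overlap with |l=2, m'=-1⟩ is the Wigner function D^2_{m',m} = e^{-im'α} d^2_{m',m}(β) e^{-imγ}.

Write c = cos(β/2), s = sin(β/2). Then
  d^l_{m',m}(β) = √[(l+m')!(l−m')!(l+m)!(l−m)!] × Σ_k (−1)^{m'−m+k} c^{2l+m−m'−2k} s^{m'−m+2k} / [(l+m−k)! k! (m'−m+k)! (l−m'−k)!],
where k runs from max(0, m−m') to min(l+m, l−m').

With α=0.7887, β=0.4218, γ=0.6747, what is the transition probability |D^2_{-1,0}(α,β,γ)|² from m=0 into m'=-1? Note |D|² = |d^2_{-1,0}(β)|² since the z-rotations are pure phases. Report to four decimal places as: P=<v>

P=0.2093

D^2_{-1,0}(0.7887,0.4218,0.6747) = e^{-i·-1·0.7887}·d^2_{-1,0}(0.4218)·e^{-i·0·0.6747}. Compute d first:
c=cos(0.4218/2)=0.977843, s=sin(0.4218/2)=0.209340; N=√[1·6·2·2]=4.898979
k: max(0,(0)−(-1))=1 … min(2+(0),2−(-1))=2
  k=1: (−1)^0·4.8990/(2)·0.9778^3·0.2093^1 = +0.479441
  k=2: (−1)^1·4.8990/(2)·0.9778^1·0.2093^3 = -0.021974
d^2_{-1,0}(0.4218) = +0.479441 -0.021974 = +0.457467
|D^2_{-1,0}|² = |d^2_{-1,0}(β)|² = (+0.457467)² = 0.209276 (the z-rotation phases have unit modulus)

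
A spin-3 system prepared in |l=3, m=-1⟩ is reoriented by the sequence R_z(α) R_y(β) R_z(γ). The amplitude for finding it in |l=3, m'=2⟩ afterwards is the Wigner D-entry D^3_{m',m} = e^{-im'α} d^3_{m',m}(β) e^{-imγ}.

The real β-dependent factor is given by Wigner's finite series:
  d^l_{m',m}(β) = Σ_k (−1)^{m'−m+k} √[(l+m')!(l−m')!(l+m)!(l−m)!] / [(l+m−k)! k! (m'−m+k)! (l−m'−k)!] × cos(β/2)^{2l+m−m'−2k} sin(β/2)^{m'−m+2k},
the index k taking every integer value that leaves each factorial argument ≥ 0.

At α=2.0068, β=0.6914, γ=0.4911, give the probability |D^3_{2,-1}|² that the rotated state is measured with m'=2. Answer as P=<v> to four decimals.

Split into d^3_{2,-1}(β=0.6914) × two z-phases.
With c≡cos(β/2)=0.940838 and s≡sin(β/2)=0.338855, N=[120·1·2·24]^{1/2}=75.894664
k: max(0,(-1)−(2))=0 … min(3+(-1),3−(2))=1
  k=0: (−1)^3·75.8947/(12)·0.9408^3·0.3389^3 = -0.204936
  k=1: (−1)^4·75.8947/(24)·0.9408^1·0.3389^5 = +0.013292
d^3_{2,-1}(0.6914) = -0.204936 +0.013292 = -0.191644
|D^3_{2,-1}|² = |d^3_{2,-1}(β)|² = (-0.191644)² = 0.036727 (the z-rotation phases have unit modulus)

P=0.0367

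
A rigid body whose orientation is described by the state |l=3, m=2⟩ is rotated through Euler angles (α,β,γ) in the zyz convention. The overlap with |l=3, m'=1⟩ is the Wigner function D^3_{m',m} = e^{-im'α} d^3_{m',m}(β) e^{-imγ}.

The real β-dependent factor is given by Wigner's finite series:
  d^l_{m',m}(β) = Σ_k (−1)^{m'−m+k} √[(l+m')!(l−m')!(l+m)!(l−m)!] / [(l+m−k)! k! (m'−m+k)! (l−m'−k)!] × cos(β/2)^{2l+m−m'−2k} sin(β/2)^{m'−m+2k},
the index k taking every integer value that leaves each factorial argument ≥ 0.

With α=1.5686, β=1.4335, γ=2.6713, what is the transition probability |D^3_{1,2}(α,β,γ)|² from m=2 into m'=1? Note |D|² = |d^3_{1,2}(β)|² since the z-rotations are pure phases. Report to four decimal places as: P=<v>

P=0.0688

Split into d^3_{1,2}(β=1.4335) × two z-phases.
c=cos(1.4335/2)=0.753945, s=sin(1.4335/2)=0.656938; N=√[24·2·120·1]=75.894664
k∈{1,2} keeps every argument non-negative
  k=1: (−1)^0·75.8947/(24)·0.7539^5·0.6569^1 = +0.506083
  k=2: (−1)^1·75.8947/(12)·0.7539^3·0.6569^3 = -0.768460
d^3_{1,2}(1.4335) = +0.506083 -0.768460 = -0.262377
|D^3_{1,2}|² = |d^3_{1,2}(β)|² = (-0.262377)² = 0.068842 (the z-rotation phases have unit modulus)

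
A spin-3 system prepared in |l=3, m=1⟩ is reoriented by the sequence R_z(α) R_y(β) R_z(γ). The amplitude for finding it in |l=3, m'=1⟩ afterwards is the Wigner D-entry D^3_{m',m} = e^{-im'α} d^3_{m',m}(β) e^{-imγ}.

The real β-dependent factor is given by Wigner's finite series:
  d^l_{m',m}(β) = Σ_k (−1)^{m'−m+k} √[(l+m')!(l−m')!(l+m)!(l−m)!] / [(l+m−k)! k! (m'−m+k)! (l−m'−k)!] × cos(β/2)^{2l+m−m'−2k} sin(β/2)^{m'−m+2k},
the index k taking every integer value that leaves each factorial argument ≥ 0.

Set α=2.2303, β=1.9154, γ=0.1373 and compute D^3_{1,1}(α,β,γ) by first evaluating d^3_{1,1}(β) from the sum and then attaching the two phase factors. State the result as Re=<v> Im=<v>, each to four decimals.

Re=-0.2421 Im=-0.2366

D^3_{1,1}(2.2303,1.9154,0.1373) = e^{-i·1·2.2303}·d^3_{1,1}(1.9154)·e^{-i·1·0.1373}. Compute d first:
Half-angle: c=0.575403, s=0.817870. N=√(24·2·24·2)=48.000000
k∈{0,1,2} keeps every argument non-negative
  k=0: (−1)^0·48.0000/(48)·0.5754^6·0.8179^0 = +0.036294
  k=1: (−1)^1·48.0000/(6)·0.5754^4·0.8179^2 = -0.586606
  k=2: (−1)^2·48.0000/(8)·0.5754^2·0.8179^4 = +0.888859
d^3_{1,1}(1.9154) = +0.036294 -0.586606 +0.888859 = +0.338547
D = (-0.612725-0.790296i)·(+0.338547)·(+0.990589-0.136869i) = -0.242103-0.236643i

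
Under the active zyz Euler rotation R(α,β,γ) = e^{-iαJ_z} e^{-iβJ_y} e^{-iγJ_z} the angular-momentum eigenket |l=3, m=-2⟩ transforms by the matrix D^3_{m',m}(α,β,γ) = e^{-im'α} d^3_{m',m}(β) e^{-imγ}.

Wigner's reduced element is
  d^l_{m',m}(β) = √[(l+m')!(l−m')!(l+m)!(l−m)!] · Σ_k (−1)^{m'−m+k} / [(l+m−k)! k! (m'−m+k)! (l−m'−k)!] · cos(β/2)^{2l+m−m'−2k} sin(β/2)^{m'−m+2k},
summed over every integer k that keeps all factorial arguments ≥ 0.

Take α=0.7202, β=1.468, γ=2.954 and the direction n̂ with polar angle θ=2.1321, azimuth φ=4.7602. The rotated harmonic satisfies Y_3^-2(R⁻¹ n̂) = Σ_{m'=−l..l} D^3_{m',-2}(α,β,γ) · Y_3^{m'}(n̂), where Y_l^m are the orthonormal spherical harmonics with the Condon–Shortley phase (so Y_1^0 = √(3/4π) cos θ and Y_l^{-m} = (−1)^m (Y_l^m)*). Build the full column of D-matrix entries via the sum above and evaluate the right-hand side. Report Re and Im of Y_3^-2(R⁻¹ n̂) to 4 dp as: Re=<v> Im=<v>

Re=-0.0195 Im=-0.3929

Need the full column D^3_{m',-2} for m'=−3..3 at α=0.7202, β=1.468, γ=2.954.
cos(β/2)=0.742501, sin(β/2)=0.669845
d^3_{-3,-2}: single k=1 term ⇒ +0.370284;  D = -0.078861+0.361789i
d^3_{-2,-2}: k∈[0..1] ⇒ +0.167565 -0.681878 = -0.514314;  D = -0.249090-0.449969i
d^3_{-1,-2}: k∈[0..1] ⇒ -0.478035 +0.778115 = +0.300081;  D = +0.282397+0.101490i
d^3_{0,-2}: k∈[0..1] ⇒ +0.746960 -0.607928 = +0.139032;  D = +0.129361-0.050948i
d^3_{1,-2}: k∈[0..1] ⇒ -0.778115 +0.316642 = -0.461473;  D = -0.211218+0.410298i
d^3_{2,-2}: k∈[0..1] ⇒ +0.554960 -0.090333 = +0.464627;  D = -0.112603-0.450775i
d^3_{3,-2}: single k=0 term ⇒ -0.245270;  D = +0.201622+0.139663i
Y_3^{m'}(θ=2.1321,φ=4.7602) and Σ D·Y over m':
  (-0.0789+0.3618i)·(-0.0362-0.2505i)  (-0.2491-0.4500i)·(+0.3881-0.0372i)  (+0.2824+0.1015i)·(+0.0054+0.1139i)  (+0.1294-0.0509i)·(+0.3145+0.0000i)  (-0.2112+0.4103i)·(-0.0054+0.1139i)  (-0.1126-0.4508i)·(+0.3881+0.0372i)  (+0.2016+0.1397i)·(+0.0362-0.2505i)
Y_3^-2(R⁻¹ n̂) = -0.019458-0.392875i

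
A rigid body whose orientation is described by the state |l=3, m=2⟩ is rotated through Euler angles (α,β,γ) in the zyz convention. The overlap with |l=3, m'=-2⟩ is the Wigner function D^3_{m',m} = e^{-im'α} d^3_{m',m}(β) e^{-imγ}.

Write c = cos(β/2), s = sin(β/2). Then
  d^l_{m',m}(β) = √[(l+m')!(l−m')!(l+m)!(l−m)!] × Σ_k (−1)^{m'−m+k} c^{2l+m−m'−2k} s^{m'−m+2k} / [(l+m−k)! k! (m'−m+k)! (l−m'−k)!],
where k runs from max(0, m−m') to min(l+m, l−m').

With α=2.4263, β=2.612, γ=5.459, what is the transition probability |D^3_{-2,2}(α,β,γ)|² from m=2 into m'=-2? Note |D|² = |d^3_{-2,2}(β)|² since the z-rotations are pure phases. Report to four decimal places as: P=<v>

P=0.2612

Split into d^3_{-2,2}(β=2.612) × two z-phases.
c=cos(2.612/2)=0.261713, s=sin(2.612/2)=0.965146; N=√[1·120·120·1]=120.000000
k: max(0,(2)−(-2))=4 … min(3+(2),3−(-2))=5
  k=4: (−1)^0·120.0000/(24)·0.2617^2·0.9651^4 = +0.297161
  k=5: (−1)^1·120.0000/(120)·0.2617^0·0.9651^6 = -0.808272
d^3_{-2,2}(2.612) = +0.297161 -0.808272 = -0.511111
|D^3_{-2,2}|² = |d^3_{-2,2}(β)|² = (-0.511111)² = 0.261235 (the z-rotation phases have unit modulus)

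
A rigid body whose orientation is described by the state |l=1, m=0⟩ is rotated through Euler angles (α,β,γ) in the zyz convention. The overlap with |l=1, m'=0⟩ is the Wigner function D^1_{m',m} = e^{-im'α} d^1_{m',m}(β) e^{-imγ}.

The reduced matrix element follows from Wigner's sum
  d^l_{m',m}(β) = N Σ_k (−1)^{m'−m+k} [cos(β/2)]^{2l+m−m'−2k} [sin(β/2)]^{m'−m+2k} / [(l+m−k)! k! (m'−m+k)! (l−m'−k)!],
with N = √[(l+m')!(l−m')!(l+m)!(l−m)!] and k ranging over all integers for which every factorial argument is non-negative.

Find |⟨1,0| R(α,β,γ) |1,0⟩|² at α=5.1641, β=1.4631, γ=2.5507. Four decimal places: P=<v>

Split into d^1_{0,0}(β=1.4631) × two z-phases.
c=cos(1.4631/2)=0.744140, s=sin(1.4631/2)=0.668024; N=√[1·1·1·1]=1.000000
k: max(0,(0)−(0))=0 … min(1+(0),1−(0))=1
  k=0: (−1)^0·1.0000/(1)·0.7441^2·0.6680^0 = +0.553744
  k=1: (−1)^1·1.0000/(1)·0.7441^0·0.6680^2 = -0.446256
d^1_{0,0}(1.4631) = +0.553744 -0.446256 = +0.107488
|D^1_{0,0}|² = |d^1_{0,0}(β)|² = (+0.107488)² = 0.011554 (the z-rotation phases have unit modulus)

P=0.0116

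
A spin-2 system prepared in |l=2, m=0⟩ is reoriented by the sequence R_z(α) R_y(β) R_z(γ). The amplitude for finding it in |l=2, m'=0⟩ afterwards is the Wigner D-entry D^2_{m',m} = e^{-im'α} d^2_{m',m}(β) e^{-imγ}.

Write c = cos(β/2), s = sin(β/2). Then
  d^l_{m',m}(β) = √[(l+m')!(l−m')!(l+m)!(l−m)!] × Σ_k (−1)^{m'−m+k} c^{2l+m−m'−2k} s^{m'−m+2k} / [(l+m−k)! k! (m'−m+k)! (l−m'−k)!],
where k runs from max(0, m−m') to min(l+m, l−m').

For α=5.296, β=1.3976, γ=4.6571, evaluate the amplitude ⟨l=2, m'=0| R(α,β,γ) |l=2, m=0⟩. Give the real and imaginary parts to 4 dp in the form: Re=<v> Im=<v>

First d^2_{0,0}(β=1.3976), then the phase factors e^{-i(0)α} and e^{-i(0)γ}:
With c≡cos(β/2)=0.765615 and s≡sin(β/2)=0.643299, N=[2·2·2·2]^{1/2}=4.000000
The bounds max(0,m−m')=0 and min(l+m,l−m')=2 give 3 terms
  k=0: (−1)^0·4.0000/(4)·0.7656^4·0.6433^0 = +0.343590
  k=1: (−1)^1·4.0000/(1)·0.7656^2·0.6433^2 = -0.970302
  k=2: (−1)^2·4.0000/(4)·0.7656^0·0.6433^4 = +0.171259
d^2_{0,0}(1.3976) = +0.343590 -0.970302 +0.171259 = -0.455453
Attach z-rotation phases: D = e^{-i(0)(5.296)}·(-0.455453)·e^{-i(0)(4.6571)} = -0.455453+0.000000i

Re=-0.4555 Im=0.0000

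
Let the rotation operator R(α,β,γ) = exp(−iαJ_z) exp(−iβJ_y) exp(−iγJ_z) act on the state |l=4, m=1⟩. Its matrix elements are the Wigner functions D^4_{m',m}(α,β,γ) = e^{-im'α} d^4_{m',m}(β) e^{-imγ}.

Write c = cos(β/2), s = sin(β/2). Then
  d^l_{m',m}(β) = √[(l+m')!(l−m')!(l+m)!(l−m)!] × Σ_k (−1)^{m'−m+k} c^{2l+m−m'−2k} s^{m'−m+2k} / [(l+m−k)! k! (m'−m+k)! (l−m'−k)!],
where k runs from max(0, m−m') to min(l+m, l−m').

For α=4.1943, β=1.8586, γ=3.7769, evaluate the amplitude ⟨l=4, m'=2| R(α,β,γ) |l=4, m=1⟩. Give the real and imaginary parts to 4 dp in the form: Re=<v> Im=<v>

Re=-0.2364 Im=-0.1002

Split into d^4_{2,1}(β=1.8586) × two z-phases.
c=cos(1.8586/2)=0.598395, s=sin(1.8586/2)=0.801201; N=√[720·2·120·6]=1018.233765
Admissible k: 0..2 (factorial args all ≥0)
  k=0: (−1)^1·1018.2338/(240)·0.5984^7·0.8012^1 = -0.093389
  k=1: (−1)^2·1018.2338/(48)·0.5984^5·0.8012^3 = +0.837087
  k=2: (−1)^3·1018.2338/(72)·0.5984^3·0.8012^5 = -1.000430
d^4_{2,1}(1.8586) = -0.093389 +0.837087 -1.000430 = -0.256732
D = (-0.509513-0.860463i)·(-0.256732)·(-0.804889+0.593425i) = -0.236378-0.100182i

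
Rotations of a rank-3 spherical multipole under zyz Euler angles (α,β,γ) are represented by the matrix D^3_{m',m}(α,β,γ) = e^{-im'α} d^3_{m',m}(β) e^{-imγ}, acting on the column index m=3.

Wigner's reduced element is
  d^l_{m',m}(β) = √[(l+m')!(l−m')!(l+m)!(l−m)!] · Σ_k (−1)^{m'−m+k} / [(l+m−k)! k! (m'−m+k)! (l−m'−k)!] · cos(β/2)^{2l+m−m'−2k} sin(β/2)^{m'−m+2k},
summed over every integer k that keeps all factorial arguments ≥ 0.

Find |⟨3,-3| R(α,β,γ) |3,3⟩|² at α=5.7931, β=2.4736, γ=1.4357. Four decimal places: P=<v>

P=0.5055

D^3_{-3,3}(5.7931,2.4736,1.4357) = e^{-i·-3·5.7931}·d^3_{-3,3}(2.4736)·e^{-i·3·1.4357}. Compute d first:
Half-angle: c=0.327821, s=0.944740. N=√(1·720·720·1)=720.000000
k∈{6} keeps every argument non-negative
  k=6: (−1)^0·720.0000/(720)·0.3278^0·0.9447^6 = +0.711006
d^3_{-3,3}(2.4736) = +0.711006
|D^3_{-3,3}|² = |d^3_{-3,3}(β)|² = (+0.711006)² = 0.505530 (the z-rotation phases have unit modulus)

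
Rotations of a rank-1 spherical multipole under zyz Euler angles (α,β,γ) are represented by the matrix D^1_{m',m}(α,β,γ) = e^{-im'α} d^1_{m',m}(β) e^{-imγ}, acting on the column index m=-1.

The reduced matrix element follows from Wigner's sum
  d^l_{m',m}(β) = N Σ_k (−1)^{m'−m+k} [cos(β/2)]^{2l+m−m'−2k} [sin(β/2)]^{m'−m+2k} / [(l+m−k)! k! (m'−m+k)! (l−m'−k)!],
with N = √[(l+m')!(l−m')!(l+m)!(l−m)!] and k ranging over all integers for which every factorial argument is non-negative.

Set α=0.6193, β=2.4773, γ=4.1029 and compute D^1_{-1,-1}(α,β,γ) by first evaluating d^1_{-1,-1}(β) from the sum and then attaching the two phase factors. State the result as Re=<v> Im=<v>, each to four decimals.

Split into d^1_{-1,-1}(β=2.4773) × two z-phases.
With c≡cos(β/2)=0.326073 and s≡sin(β/2)=0.945345, N=[1·2·1·2]^{1/2}=2.000000
k∈{0} keeps every argument non-negative
  k=0: (−1)^0·2.0000/(2)·0.3261^2·0.9453^0 = +0.106323
d^1_{-1,-1}(2.4773) = +0.106323
Phases: e^{-i·(-1)·0.6193}=+0.814285+0.580465i, e^{-i·(-1)·4.1029}=-0.572449-0.819941i ⇒ D=+0.001043-0.106318i

Re=0.0010 Im=-0.1063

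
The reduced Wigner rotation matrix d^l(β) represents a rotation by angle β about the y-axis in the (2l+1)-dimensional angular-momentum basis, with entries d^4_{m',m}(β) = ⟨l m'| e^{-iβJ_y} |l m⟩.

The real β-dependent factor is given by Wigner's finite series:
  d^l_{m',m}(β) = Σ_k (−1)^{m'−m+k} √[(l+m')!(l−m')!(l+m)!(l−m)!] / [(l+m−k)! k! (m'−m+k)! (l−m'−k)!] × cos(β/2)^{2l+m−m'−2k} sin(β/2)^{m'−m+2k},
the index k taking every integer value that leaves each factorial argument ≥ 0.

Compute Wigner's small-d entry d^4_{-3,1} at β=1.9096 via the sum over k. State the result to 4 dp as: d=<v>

d=-0.1291

d^4_{-3,1}(β=1.9096) via Wigner's sum:
c=cos(1.9096/2)=0.577772, s=sin(1.9096/2)=0.816198; N=√[1·5040·120·6]=1904.940944
k: max(0,(1)−(-3))=4 … min(4+(1),4−(-3))=5
  k=4: (−1)^0·1904.9409/(144)·0.5778^4·0.8162^4 = +0.654226
  k=5: (−1)^1·1904.9409/(240)·0.5778^2·0.8162^6 = -0.783352
d^4_{-3,1}(1.9096) = +0.654226 -0.783352 = -0.129127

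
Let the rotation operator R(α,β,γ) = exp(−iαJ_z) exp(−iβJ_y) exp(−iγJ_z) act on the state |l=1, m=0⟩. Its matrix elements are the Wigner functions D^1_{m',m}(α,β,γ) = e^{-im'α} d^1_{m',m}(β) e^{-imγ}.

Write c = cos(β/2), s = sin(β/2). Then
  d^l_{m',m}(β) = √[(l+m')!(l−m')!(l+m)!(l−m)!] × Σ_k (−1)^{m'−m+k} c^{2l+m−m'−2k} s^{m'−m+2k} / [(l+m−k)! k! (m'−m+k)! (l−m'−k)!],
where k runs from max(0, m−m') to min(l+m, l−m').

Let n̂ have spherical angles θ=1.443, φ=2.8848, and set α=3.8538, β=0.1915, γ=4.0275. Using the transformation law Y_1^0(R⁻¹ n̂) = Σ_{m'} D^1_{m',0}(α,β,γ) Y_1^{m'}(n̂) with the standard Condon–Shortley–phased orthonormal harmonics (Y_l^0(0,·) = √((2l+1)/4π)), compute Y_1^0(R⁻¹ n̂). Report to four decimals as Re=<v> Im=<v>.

Need the full column D^1_{m',0} for m'=−1..1 at α=3.8538, β=0.1915, γ=4.0275.
cos(β/2)=0.995419, sin(β/2)=0.095604
d^1_{-1,0}: single k=1 term ⇒ +0.134585;  D = -0.101870-0.087952i
d^1_{0,0}: k∈[0..1] ⇒ +0.990860 -0.009140 = +0.981720;  D = +0.981720+0.000000i
d^1_{1,0}: single k=0 term ⇒ -0.134585;  D = +0.101870-0.087952i
Y_1^{m'}(θ=1.443,φ=2.8848) and Σ D·Y over m':
  (-0.1019-0.0880i)·(-0.3314-0.0870i)  (+0.9817+0.0000i)·(+0.0623+0.0000i)  (+0.1019-0.0880i)·(+0.3314-0.0870i)
Y_1^0(R⁻¹ n̂) = +0.113352+0.000000i

Re=0.1134 Im=0.0000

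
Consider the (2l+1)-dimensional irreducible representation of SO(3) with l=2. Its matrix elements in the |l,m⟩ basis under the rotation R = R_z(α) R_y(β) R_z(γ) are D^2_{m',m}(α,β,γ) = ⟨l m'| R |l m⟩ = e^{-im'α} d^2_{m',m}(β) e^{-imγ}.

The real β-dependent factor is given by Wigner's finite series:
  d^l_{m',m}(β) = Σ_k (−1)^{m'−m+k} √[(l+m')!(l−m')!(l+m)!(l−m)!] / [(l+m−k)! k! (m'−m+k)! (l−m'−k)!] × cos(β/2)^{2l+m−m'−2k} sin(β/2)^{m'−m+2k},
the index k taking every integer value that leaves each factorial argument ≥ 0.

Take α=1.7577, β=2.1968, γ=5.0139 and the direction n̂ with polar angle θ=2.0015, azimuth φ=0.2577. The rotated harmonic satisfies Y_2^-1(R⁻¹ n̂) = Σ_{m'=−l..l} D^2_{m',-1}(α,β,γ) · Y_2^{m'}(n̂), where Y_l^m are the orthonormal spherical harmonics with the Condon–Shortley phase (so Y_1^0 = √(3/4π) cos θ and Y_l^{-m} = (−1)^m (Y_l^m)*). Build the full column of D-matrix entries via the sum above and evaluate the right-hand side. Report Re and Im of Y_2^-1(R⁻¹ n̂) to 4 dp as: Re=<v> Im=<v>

Re=0.2189 Im=-0.0041

Need the full column D^2_{m',-1} for m'=−2..2 at α=1.7577, β=2.1968, γ=5.0139.
cos(β/2)=0.455021, sin(β/2)=0.890480
d^2_{-2,-1}: single k=1 term ⇒ +0.167784;  D = -0.104889+0.130957i
d^2_{-1,-1}: k∈[0..1] ⇒ +0.042867 -0.492531 = -0.449664;  D = -0.397088-0.210994i
d^2_{0,-1}: k∈[0..1] ⇒ -0.205492 +0.787011 = +0.581518;  D = +0.172690-0.555286i
d^2_{1,-1}: k∈[0..1] ⇒ +0.492531 -0.628778 = -0.136247;  D = +0.135353+0.015581i
d^2_{2,-1}: single k=0 term ⇒ -0.642592;  D = -0.046417-0.640913i
Y_2^{m'}(θ=2.0015,φ=0.2577) and Σ D·Y over m':
  (-0.1049+0.1310i)·(+0.2775-0.1572i)  (-0.3971-0.2110i)·(-0.2834+0.0747i)  (+0.1727-0.5553i)·(-0.1505+0.0000i)  (+0.1354+0.0156i)·(+0.2834+0.0747i)  (-0.0464-0.6409i)·(+0.2775+0.1572i)
Y_2^-1(R⁻¹ n̂) = +0.218863-0.004114i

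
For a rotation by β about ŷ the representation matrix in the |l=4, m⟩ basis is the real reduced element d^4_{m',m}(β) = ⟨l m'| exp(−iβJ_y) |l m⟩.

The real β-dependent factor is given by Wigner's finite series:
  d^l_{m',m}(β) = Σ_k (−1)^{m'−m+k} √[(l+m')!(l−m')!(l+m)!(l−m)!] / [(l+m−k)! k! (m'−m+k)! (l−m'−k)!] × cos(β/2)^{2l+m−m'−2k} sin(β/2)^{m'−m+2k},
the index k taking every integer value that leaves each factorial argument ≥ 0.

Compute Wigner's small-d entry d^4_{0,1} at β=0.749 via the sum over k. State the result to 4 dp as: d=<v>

d^4_{0,1}(β=0.749) via Wigner's sum:
c=cos(0.749/2)=0.930691, s=sin(0.749/2)=0.365807; N=√[24·24·120·6]=643.987578
k: max(0,(1)−(0))=1 … min(4+(1),4−(0))=4
  k=1: (−1)^0·643.9876/(144)·0.9307^7·0.3658^1 = +0.989475
  k=2: (−1)^1·643.9876/(24)·0.9307^5·0.3658^3 = -0.917170
  k=3: (−1)^2·643.9876/(24)·0.9307^3·0.3658^5 = +0.141691
  k=4: (−1)^3·643.9876/(144)·0.9307^1·0.3658^7 = -0.003648
d^4_{0,1}(0.749) = +0.989475 -0.917170 +0.141691 -0.003648 = +0.210348

d=0.2103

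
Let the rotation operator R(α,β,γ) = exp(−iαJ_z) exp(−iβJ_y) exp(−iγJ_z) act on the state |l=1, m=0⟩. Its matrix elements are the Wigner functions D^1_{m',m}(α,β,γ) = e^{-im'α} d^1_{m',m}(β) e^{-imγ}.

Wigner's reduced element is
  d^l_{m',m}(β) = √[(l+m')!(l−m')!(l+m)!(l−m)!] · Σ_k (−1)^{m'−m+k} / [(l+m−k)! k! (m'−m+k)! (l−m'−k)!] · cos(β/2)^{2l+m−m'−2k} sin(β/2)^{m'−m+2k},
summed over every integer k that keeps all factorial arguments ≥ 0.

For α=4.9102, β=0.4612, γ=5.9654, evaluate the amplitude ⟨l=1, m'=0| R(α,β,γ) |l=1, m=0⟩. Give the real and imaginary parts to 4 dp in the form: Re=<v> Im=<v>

Split into d^1_{0,0}(β=0.4612) × two z-phases.
c=cos(0.4612/2)=0.973529, s=sin(0.4612/2)=0.228562; N=√[1·1·1·1]=1.000000
Admissible k: 0..1 (factorial args all ≥0)
  k=0: (−1)^0·1.0000/(1)·0.9735^2·0.2286^0 = +0.947760
  k=1: (−1)^1·1.0000/(1)·0.9735^0·0.2286^2 = -0.052240
d^1_{0,0}(0.4612) = +0.947760 -0.052240 = +0.895519
Phases: e^{-i·(0)·4.9102}=+1.000000+0.000000i, e^{-i·(0)·5.9654}=+1.000000+0.000000i ⇒ D=+0.895519+0.000000i

Re=0.8955 Im=0.0000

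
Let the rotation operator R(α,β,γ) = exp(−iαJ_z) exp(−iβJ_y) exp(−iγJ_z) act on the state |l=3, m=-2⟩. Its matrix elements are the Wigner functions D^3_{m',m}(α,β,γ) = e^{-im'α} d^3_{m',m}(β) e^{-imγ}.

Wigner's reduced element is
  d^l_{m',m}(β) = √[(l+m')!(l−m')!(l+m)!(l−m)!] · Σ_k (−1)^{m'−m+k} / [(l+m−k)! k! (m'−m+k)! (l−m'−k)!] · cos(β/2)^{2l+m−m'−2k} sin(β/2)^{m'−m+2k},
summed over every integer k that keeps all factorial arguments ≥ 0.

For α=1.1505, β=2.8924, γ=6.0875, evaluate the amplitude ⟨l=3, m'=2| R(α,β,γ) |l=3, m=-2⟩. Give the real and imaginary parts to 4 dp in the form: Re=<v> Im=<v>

Split into d^3_{2,-2}(β=2.8924) × two z-phases.
c=cos(2.8924/2)=0.124274, s=sin(2.8924/2)=0.992248; N=√[120·1·1·120]=120.000000
Admissible k: 0..1 (factorial args all ≥0)
  k=0: (−1)^4·120.0000/(24)·0.1243^2·0.9922^4 = +0.074854
  k=1: (−1)^5·120.0000/(120)·0.1243^0·0.9922^6 = -0.954380
d^3_{2,-2}(2.8924) = +0.074854 -0.954380 = -0.879526
Attach z-rotation phases: D = e^{-i(2)(1.1505)}·(-0.879526)·e^{-i(-2)(6.0875)} = +0.792264+0.381947i

Re=0.7923 Im=0.3819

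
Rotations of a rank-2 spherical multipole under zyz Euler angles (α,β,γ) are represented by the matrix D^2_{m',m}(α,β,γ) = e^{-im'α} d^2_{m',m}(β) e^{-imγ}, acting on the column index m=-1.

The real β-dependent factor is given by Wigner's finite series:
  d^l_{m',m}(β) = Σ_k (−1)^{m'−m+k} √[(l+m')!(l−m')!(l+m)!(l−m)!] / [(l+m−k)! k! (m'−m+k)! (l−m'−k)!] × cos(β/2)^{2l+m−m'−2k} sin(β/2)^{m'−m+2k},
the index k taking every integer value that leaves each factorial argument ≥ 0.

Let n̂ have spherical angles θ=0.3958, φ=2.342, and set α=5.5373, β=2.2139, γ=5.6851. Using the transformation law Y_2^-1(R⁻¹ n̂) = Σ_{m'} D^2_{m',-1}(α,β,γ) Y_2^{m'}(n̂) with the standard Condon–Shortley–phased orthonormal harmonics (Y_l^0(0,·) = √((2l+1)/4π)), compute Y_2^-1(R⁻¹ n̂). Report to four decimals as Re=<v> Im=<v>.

Re=0.2869 Im=-0.1788

Need the full column D^2_{m',-1} for m'=−2..2 at α=5.5373, β=2.2139, γ=5.6851.
cos(β/2)=0.447391, sin(β/2)=0.894338
d^2_{-2,-1}: single k=1 term ⇒ +0.160175;  D = -0.079457-0.139078i
d^2_{-1,-1}: k∈[0..1] ⇒ +0.040064 -0.480286 = -0.440222;  D = -0.099000+0.428946i
d^2_{0,-1}: k∈[0..1] ⇒ -0.196173 +0.783914 = +0.587741;  D = +0.485718-0.330934i
d^2_{1,-1}: k∈[0..1] ⇒ +0.480286 -0.639746 = -0.159460;  D = -0.157721-0.023482i
d^2_{2,-1}: single k=0 term ⇒ -0.640063;  D = -0.401028-0.498857i
Y_2^{m'}(θ=0.3958,φ=2.342) and Σ D·Y over m':
  (-0.0795-0.1391i)·(-0.0016+0.0574i)  (-0.0990+0.4289i)·(-0.1916-0.1971i)  (+0.4857-0.3309i)·(+0.4901+0.0000i)  (-0.1577-0.0235i)·(+0.1916-0.1971i)  (-0.4010-0.4989i)·(-0.0016-0.0574i)
Y_2^-1(R⁻¹ n̂) = +0.286859-0.178779i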